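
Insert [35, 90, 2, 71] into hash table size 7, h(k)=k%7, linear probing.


Insert 35: h=0 -> slot 0
Insert 90: h=6 -> slot 6
Insert 2: h=2 -> slot 2
Insert 71: h=1 -> slot 1

Table: [35, 71, 2, None, None, None, 90]


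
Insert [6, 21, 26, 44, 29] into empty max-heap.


Insert 6: [6]
Insert 21: [21, 6]
Insert 26: [26, 6, 21]
Insert 44: [44, 26, 21, 6]
Insert 29: [44, 29, 21, 6, 26]

Final heap: [44, 29, 21, 6, 26]


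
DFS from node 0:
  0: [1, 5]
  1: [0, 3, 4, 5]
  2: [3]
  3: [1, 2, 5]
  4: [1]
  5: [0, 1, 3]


Visit 0, push [5, 1]
Visit 1, push [5, 4, 3]
Visit 3, push [5, 2]
Visit 2, push []
Visit 5, push []
Visit 4, push []

DFS order: [0, 1, 3, 2, 5, 4]


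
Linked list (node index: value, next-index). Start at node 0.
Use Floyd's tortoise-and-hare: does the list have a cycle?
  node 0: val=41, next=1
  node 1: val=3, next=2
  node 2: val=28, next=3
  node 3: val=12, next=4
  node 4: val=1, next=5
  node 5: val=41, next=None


Floyd's tortoise (slow, +1) and hare (fast, +2):
  init: slow=0, fast=0
  step 1: slow=1, fast=2
  step 2: slow=2, fast=4
  step 3: fast 4->5->None, no cycle

Cycle: no


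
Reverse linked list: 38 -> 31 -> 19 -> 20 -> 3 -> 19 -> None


Step 1: curr=38, set curr.next=prev(None) | reversed so far: 38
Step 2: curr=31, set curr.next=prev(38) | reversed so far: 31 -> 38
Step 3: curr=19, set curr.next=prev(31) | reversed so far: 19 -> 31 -> 38
Step 4: curr=20, set curr.next=prev(19) | reversed so far: 20 -> 19 -> 31 -> 38
Step 5: curr=3, set curr.next=prev(20) | reversed so far: 3 -> 20 -> 19 -> 31 -> 38
Step 6: curr=19, set curr.next=prev(3) | reversed so far: 19 -> 3 -> 20 -> 19 -> 31 -> 38

19 -> 3 -> 20 -> 19 -> 31 -> 38 -> None


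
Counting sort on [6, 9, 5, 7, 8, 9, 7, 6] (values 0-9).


Input: [6, 9, 5, 7, 8, 9, 7, 6]
Counts: [0, 0, 0, 0, 0, 1, 2, 2, 1, 2]

Sorted: [5, 6, 6, 7, 7, 8, 9, 9]


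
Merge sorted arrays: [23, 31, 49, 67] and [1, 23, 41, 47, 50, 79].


Take 1 from B
Take 23 from A
Take 23 from B
Take 31 from A
Take 41 from B
Take 47 from B
Take 49 from A
Take 50 from B
Take 67 from A

Merged: [1, 23, 23, 31, 41, 47, 49, 50, 67, 79]


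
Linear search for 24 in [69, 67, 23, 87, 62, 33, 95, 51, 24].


i=0: 69!=24
i=1: 67!=24
i=2: 23!=24
i=3: 87!=24
i=4: 62!=24
i=5: 33!=24
i=6: 95!=24
i=7: 51!=24
i=8: 24==24 found!

Found at 8, 9 comps


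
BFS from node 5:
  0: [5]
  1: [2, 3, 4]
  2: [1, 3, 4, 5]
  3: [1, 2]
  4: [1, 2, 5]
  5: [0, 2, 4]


Visit 5, enqueue [0, 2, 4]
Visit 0, enqueue []
Visit 2, enqueue [1, 3]
Visit 4, enqueue []
Visit 1, enqueue []
Visit 3, enqueue []

BFS order: [5, 0, 2, 4, 1, 3]


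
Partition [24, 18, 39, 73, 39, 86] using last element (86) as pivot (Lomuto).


Pivot: 86
  24 <= 86: advance i (no swap)
  18 <= 86: advance i (no swap)
  39 <= 86: advance i (no swap)
  73 <= 86: advance i (no swap)
  39 <= 86: advance i (no swap)
Place pivot at 5: [24, 18, 39, 73, 39, 86]

Partitioned: [24, 18, 39, 73, 39, 86]


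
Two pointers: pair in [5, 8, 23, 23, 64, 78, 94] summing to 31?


lo=0(5)+hi=6(94)=99
lo=0(5)+hi=5(78)=83
lo=0(5)+hi=4(64)=69
lo=0(5)+hi=3(23)=28
lo=1(8)+hi=3(23)=31

Yes: 8+23=31


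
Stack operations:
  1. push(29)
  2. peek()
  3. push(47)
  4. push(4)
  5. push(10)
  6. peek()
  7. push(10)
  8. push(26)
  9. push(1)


push(29) -> [29]
peek()->29
push(47) -> [29, 47]
push(4) -> [29, 47, 4]
push(10) -> [29, 47, 4, 10]
peek()->10
push(10) -> [29, 47, 4, 10, 10]
push(26) -> [29, 47, 4, 10, 10, 26]
push(1) -> [29, 47, 4, 10, 10, 26, 1]

Final stack: [29, 47, 4, 10, 10, 26, 1]


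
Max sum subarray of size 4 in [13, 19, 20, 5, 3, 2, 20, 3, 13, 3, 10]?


[0:4]: 57
[1:5]: 47
[2:6]: 30
[3:7]: 30
[4:8]: 28
[5:9]: 38
[6:10]: 39
[7:11]: 29

Max: 57 at [0:4]


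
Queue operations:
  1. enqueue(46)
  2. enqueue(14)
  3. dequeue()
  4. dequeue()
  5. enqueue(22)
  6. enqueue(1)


enqueue(46) -> [46]
enqueue(14) -> [46, 14]
dequeue()->46, [14]
dequeue()->14, []
enqueue(22) -> [22]
enqueue(1) -> [22, 1]

Final queue: [22, 1]


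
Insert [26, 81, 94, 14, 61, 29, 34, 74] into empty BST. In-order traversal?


Insert 26: root
Insert 81: R from 26
Insert 94: R from 26 -> R from 81
Insert 14: L from 26
Insert 61: R from 26 -> L from 81
Insert 29: R from 26 -> L from 81 -> L from 61
Insert 34: R from 26 -> L from 81 -> L from 61 -> R from 29
Insert 74: R from 26 -> L from 81 -> R from 61

In-order: [14, 26, 29, 34, 61, 74, 81, 94]


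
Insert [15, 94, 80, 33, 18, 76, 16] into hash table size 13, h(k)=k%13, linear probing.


Insert 15: h=2 -> slot 2
Insert 94: h=3 -> slot 3
Insert 80: h=2, 2 probes -> slot 4
Insert 33: h=7 -> slot 7
Insert 18: h=5 -> slot 5
Insert 76: h=11 -> slot 11
Insert 16: h=3, 3 probes -> slot 6

Table: [None, None, 15, 94, 80, 18, 16, 33, None, None, None, 76, None]


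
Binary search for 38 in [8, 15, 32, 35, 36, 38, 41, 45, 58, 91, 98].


Step 1: lo=0, hi=10, mid=5, val=38

Found at index 5


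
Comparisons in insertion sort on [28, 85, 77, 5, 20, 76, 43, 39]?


Algorithm: insertion sort
Input: [28, 85, 77, 5, 20, 76, 43, 39]
Sorted: [5, 20, 28, 39, 43, 76, 77, 85]

22


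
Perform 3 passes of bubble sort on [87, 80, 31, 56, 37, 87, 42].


Initial: [87, 80, 31, 56, 37, 87, 42]
Pass 1: [80, 31, 56, 37, 87, 42, 87] (5 swaps)
Pass 2: [31, 56, 37, 80, 42, 87, 87] (4 swaps)
Pass 3: [31, 37, 56, 42, 80, 87, 87] (2 swaps)

After 3 passes: [31, 37, 56, 42, 80, 87, 87]


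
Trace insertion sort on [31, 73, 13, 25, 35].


Initial: [31, 73, 13, 25, 35]
Insert 73: [31, 73, 13, 25, 35]
Insert 13: [13, 31, 73, 25, 35]
Insert 25: [13, 25, 31, 73, 35]
Insert 35: [13, 25, 31, 35, 73]

Sorted: [13, 25, 31, 35, 73]


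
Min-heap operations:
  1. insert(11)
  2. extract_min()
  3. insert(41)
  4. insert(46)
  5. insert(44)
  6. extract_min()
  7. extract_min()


insert(11) -> [11]
extract_min()->11, []
insert(41) -> [41]
insert(46) -> [41, 46]
insert(44) -> [41, 46, 44]
extract_min()->41, [44, 46]
extract_min()->44, [46]

Final heap: [46]


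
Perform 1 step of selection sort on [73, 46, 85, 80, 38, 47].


Initial: [73, 46, 85, 80, 38, 47]
Step 1: min=38 at 4
  Swap: [38, 46, 85, 80, 73, 47]

After 1 step: [38, 46, 85, 80, 73, 47]


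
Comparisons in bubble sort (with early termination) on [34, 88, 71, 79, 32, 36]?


Algorithm: bubble sort (with early termination)
Input: [34, 88, 71, 79, 32, 36]
Sorted: [32, 34, 36, 71, 79, 88]

15


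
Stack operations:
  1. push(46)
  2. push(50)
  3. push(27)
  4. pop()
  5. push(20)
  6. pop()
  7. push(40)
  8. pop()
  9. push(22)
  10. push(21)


push(46) -> [46]
push(50) -> [46, 50]
push(27) -> [46, 50, 27]
pop()->27, [46, 50]
push(20) -> [46, 50, 20]
pop()->20, [46, 50]
push(40) -> [46, 50, 40]
pop()->40, [46, 50]
push(22) -> [46, 50, 22]
push(21) -> [46, 50, 22, 21]

Final stack: [46, 50, 22, 21]


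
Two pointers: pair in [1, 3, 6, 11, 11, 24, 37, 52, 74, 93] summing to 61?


lo=0(1)+hi=9(93)=94
lo=0(1)+hi=8(74)=75
lo=0(1)+hi=7(52)=53
lo=1(3)+hi=7(52)=55
lo=2(6)+hi=7(52)=58
lo=3(11)+hi=7(52)=63
lo=3(11)+hi=6(37)=48
lo=4(11)+hi=6(37)=48
lo=5(24)+hi=6(37)=61

Yes: 24+37=61


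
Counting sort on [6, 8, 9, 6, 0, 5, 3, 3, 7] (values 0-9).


Input: [6, 8, 9, 6, 0, 5, 3, 3, 7]
Counts: [1, 0, 0, 2, 0, 1, 2, 1, 1, 1]

Sorted: [0, 3, 3, 5, 6, 6, 7, 8, 9]


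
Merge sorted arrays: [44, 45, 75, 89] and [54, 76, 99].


Take 44 from A
Take 45 from A
Take 54 from B
Take 75 from A
Take 76 from B
Take 89 from A

Merged: [44, 45, 54, 75, 76, 89, 99]


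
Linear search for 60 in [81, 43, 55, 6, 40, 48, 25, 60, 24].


i=0: 81!=60
i=1: 43!=60
i=2: 55!=60
i=3: 6!=60
i=4: 40!=60
i=5: 48!=60
i=6: 25!=60
i=7: 60==60 found!

Found at 7, 8 comps


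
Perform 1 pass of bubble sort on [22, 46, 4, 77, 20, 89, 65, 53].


Initial: [22, 46, 4, 77, 20, 89, 65, 53]
Pass 1: [22, 4, 46, 20, 77, 65, 53, 89] (4 swaps)

After 1 pass: [22, 4, 46, 20, 77, 65, 53, 89]


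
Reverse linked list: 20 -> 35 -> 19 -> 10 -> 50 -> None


Step 1: curr=20, set curr.next=prev(None) | reversed so far: 20
Step 2: curr=35, set curr.next=prev(20) | reversed so far: 35 -> 20
Step 3: curr=19, set curr.next=prev(35) | reversed so far: 19 -> 35 -> 20
Step 4: curr=10, set curr.next=prev(19) | reversed so far: 10 -> 19 -> 35 -> 20
Step 5: curr=50, set curr.next=prev(10) | reversed so far: 50 -> 10 -> 19 -> 35 -> 20

50 -> 10 -> 19 -> 35 -> 20 -> None


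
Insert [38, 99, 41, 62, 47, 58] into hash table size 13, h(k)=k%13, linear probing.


Insert 38: h=12 -> slot 12
Insert 99: h=8 -> slot 8
Insert 41: h=2 -> slot 2
Insert 62: h=10 -> slot 10
Insert 47: h=8, 1 probes -> slot 9
Insert 58: h=6 -> slot 6

Table: [None, None, 41, None, None, None, 58, None, 99, 47, 62, None, 38]


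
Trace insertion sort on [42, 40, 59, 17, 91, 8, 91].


Initial: [42, 40, 59, 17, 91, 8, 91]
Insert 40: [40, 42, 59, 17, 91, 8, 91]
Insert 59: [40, 42, 59, 17, 91, 8, 91]
Insert 17: [17, 40, 42, 59, 91, 8, 91]
Insert 91: [17, 40, 42, 59, 91, 8, 91]
Insert 8: [8, 17, 40, 42, 59, 91, 91]
Insert 91: [8, 17, 40, 42, 59, 91, 91]

Sorted: [8, 17, 40, 42, 59, 91, 91]


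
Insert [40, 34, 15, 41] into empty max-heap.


Insert 40: [40]
Insert 34: [40, 34]
Insert 15: [40, 34, 15]
Insert 41: [41, 40, 15, 34]

Final heap: [41, 40, 15, 34]


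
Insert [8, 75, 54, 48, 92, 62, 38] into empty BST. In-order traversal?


Insert 8: root
Insert 75: R from 8
Insert 54: R from 8 -> L from 75
Insert 48: R from 8 -> L from 75 -> L from 54
Insert 92: R from 8 -> R from 75
Insert 62: R from 8 -> L from 75 -> R from 54
Insert 38: R from 8 -> L from 75 -> L from 54 -> L from 48

In-order: [8, 38, 48, 54, 62, 75, 92]


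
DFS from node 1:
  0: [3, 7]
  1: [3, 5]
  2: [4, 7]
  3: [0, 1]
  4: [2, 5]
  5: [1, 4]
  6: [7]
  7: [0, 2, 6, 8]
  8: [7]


Visit 1, push [5, 3]
Visit 3, push [0]
Visit 0, push [7]
Visit 7, push [8, 6, 2]
Visit 2, push [4]
Visit 4, push [5]
Visit 5, push []
Visit 6, push []
Visit 8, push []

DFS order: [1, 3, 0, 7, 2, 4, 5, 6, 8]


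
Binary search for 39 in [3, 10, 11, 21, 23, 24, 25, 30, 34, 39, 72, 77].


Step 1: lo=0, hi=11, mid=5, val=24
Step 2: lo=6, hi=11, mid=8, val=34
Step 3: lo=9, hi=11, mid=10, val=72
Step 4: lo=9, hi=9, mid=9, val=39

Found at index 9


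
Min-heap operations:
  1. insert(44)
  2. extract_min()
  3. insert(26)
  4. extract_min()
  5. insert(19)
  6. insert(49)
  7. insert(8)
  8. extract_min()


insert(44) -> [44]
extract_min()->44, []
insert(26) -> [26]
extract_min()->26, []
insert(19) -> [19]
insert(49) -> [19, 49]
insert(8) -> [8, 49, 19]
extract_min()->8, [19, 49]

Final heap: [19, 49]


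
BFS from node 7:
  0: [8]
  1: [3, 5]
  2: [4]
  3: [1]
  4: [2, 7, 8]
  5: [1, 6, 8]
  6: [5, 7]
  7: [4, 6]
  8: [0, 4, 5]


Visit 7, enqueue [4, 6]
Visit 4, enqueue [2, 8]
Visit 6, enqueue [5]
Visit 2, enqueue []
Visit 8, enqueue [0]
Visit 5, enqueue [1]
Visit 0, enqueue []
Visit 1, enqueue [3]
Visit 3, enqueue []

BFS order: [7, 4, 6, 2, 8, 5, 0, 1, 3]


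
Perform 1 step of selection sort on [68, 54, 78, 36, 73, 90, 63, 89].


Initial: [68, 54, 78, 36, 73, 90, 63, 89]
Step 1: min=36 at 3
  Swap: [36, 54, 78, 68, 73, 90, 63, 89]

After 1 step: [36, 54, 78, 68, 73, 90, 63, 89]


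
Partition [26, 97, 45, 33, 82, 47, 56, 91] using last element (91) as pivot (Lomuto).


Pivot: 91
  26 <= 91: advance i (no swap)
  45 <= 91: swap -> [26, 45, 97, 33, 82, 47, 56, 91]
  33 <= 91: swap -> [26, 45, 33, 97, 82, 47, 56, 91]
  82 <= 91: swap -> [26, 45, 33, 82, 97, 47, 56, 91]
  47 <= 91: swap -> [26, 45, 33, 82, 47, 97, 56, 91]
  56 <= 91: swap -> [26, 45, 33, 82, 47, 56, 97, 91]
Place pivot at 6: [26, 45, 33, 82, 47, 56, 91, 97]

Partitioned: [26, 45, 33, 82, 47, 56, 91, 97]


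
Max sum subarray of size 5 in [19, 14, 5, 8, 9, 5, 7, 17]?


[0:5]: 55
[1:6]: 41
[2:7]: 34
[3:8]: 46

Max: 55 at [0:5]


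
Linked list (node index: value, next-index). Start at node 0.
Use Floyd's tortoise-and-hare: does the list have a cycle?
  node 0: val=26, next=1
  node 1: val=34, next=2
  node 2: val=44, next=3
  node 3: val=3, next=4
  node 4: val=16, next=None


Floyd's tortoise (slow, +1) and hare (fast, +2):
  init: slow=0, fast=0
  step 1: slow=1, fast=2
  step 2: slow=2, fast=4
  step 3: fast -> None, no cycle

Cycle: no


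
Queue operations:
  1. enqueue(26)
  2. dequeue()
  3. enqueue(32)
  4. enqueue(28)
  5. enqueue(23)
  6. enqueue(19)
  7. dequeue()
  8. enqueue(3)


enqueue(26) -> [26]
dequeue()->26, []
enqueue(32) -> [32]
enqueue(28) -> [32, 28]
enqueue(23) -> [32, 28, 23]
enqueue(19) -> [32, 28, 23, 19]
dequeue()->32, [28, 23, 19]
enqueue(3) -> [28, 23, 19, 3]

Final queue: [28, 23, 19, 3]


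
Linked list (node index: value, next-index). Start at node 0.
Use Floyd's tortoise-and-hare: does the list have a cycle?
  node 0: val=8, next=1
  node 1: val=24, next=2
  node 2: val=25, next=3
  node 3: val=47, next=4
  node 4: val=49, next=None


Floyd's tortoise (slow, +1) and hare (fast, +2):
  init: slow=0, fast=0
  step 1: slow=1, fast=2
  step 2: slow=2, fast=4
  step 3: fast -> None, no cycle

Cycle: no


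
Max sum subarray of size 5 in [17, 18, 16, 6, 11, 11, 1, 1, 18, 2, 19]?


[0:5]: 68
[1:6]: 62
[2:7]: 45
[3:8]: 30
[4:9]: 42
[5:10]: 33
[6:11]: 41

Max: 68 at [0:5]


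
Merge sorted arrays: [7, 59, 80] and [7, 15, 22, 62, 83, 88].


Take 7 from A
Take 7 from B
Take 15 from B
Take 22 from B
Take 59 from A
Take 62 from B
Take 80 from A

Merged: [7, 7, 15, 22, 59, 62, 80, 83, 88]


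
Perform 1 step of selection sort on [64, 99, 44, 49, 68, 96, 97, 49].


Initial: [64, 99, 44, 49, 68, 96, 97, 49]
Step 1: min=44 at 2
  Swap: [44, 99, 64, 49, 68, 96, 97, 49]

After 1 step: [44, 99, 64, 49, 68, 96, 97, 49]


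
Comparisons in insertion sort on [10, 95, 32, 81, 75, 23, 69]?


Algorithm: insertion sort
Input: [10, 95, 32, 81, 75, 23, 69]
Sorted: [10, 23, 32, 69, 75, 81, 95]

17


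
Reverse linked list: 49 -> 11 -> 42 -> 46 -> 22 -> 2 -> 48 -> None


Step 1: curr=49, set curr.next=prev(None) | reversed so far: 49
Step 2: curr=11, set curr.next=prev(49) | reversed so far: 11 -> 49
Step 3: curr=42, set curr.next=prev(11) | reversed so far: 42 -> 11 -> 49
Step 4: curr=46, set curr.next=prev(42) | reversed so far: 46 -> 42 -> 11 -> 49
Step 5: curr=22, set curr.next=prev(46) | reversed so far: 22 -> 46 -> 42 -> 11 -> 49
Step 6: curr=2, set curr.next=prev(22) | reversed so far: 2 -> 22 -> 46 -> 42 -> 11 -> 49
Step 7: curr=48, set curr.next=prev(2) | reversed so far: 48 -> 2 -> 22 -> 46 -> 42 -> 11 -> 49

48 -> 2 -> 22 -> 46 -> 42 -> 11 -> 49 -> None


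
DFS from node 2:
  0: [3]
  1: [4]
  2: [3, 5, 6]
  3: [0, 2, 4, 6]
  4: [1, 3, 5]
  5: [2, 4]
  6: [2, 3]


Visit 2, push [6, 5, 3]
Visit 3, push [6, 4, 0]
Visit 0, push []
Visit 4, push [5, 1]
Visit 1, push []
Visit 5, push []
Visit 6, push []

DFS order: [2, 3, 0, 4, 1, 5, 6]


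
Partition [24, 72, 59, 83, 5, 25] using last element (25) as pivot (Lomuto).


Pivot: 25
  24 <= 25: advance i (no swap)
  5 <= 25: swap -> [24, 5, 59, 83, 72, 25]
Place pivot at 2: [24, 5, 25, 83, 72, 59]

Partitioned: [24, 5, 25, 83, 72, 59]


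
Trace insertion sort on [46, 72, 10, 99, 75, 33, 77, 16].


Initial: [46, 72, 10, 99, 75, 33, 77, 16]
Insert 72: [46, 72, 10, 99, 75, 33, 77, 16]
Insert 10: [10, 46, 72, 99, 75, 33, 77, 16]
Insert 99: [10, 46, 72, 99, 75, 33, 77, 16]
Insert 75: [10, 46, 72, 75, 99, 33, 77, 16]
Insert 33: [10, 33, 46, 72, 75, 99, 77, 16]
Insert 77: [10, 33, 46, 72, 75, 77, 99, 16]
Insert 16: [10, 16, 33, 46, 72, 75, 77, 99]

Sorted: [10, 16, 33, 46, 72, 75, 77, 99]


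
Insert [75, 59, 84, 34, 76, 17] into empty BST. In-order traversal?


Insert 75: root
Insert 59: L from 75
Insert 84: R from 75
Insert 34: L from 75 -> L from 59
Insert 76: R from 75 -> L from 84
Insert 17: L from 75 -> L from 59 -> L from 34

In-order: [17, 34, 59, 75, 76, 84]


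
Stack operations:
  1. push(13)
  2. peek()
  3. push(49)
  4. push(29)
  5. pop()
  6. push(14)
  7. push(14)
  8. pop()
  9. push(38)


push(13) -> [13]
peek()->13
push(49) -> [13, 49]
push(29) -> [13, 49, 29]
pop()->29, [13, 49]
push(14) -> [13, 49, 14]
push(14) -> [13, 49, 14, 14]
pop()->14, [13, 49, 14]
push(38) -> [13, 49, 14, 38]

Final stack: [13, 49, 14, 38]


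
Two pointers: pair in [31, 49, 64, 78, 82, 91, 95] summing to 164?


lo=0(31)+hi=6(95)=126
lo=1(49)+hi=6(95)=144
lo=2(64)+hi=6(95)=159
lo=3(78)+hi=6(95)=173
lo=3(78)+hi=5(91)=169
lo=3(78)+hi=4(82)=160

No pair found


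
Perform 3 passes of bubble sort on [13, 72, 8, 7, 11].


Initial: [13, 72, 8, 7, 11]
Pass 1: [13, 8, 7, 11, 72] (3 swaps)
Pass 2: [8, 7, 11, 13, 72] (3 swaps)
Pass 3: [7, 8, 11, 13, 72] (1 swaps)

After 3 passes: [7, 8, 11, 13, 72]


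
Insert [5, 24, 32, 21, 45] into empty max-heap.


Insert 5: [5]
Insert 24: [24, 5]
Insert 32: [32, 5, 24]
Insert 21: [32, 21, 24, 5]
Insert 45: [45, 32, 24, 5, 21]

Final heap: [45, 32, 24, 5, 21]


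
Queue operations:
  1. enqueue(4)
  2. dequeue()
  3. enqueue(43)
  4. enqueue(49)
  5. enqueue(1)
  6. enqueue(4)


enqueue(4) -> [4]
dequeue()->4, []
enqueue(43) -> [43]
enqueue(49) -> [43, 49]
enqueue(1) -> [43, 49, 1]
enqueue(4) -> [43, 49, 1, 4]

Final queue: [43, 49, 1, 4]


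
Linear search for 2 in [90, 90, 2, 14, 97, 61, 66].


i=0: 90!=2
i=1: 90!=2
i=2: 2==2 found!

Found at 2, 3 comps


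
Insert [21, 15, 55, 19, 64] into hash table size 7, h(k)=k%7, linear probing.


Insert 21: h=0 -> slot 0
Insert 15: h=1 -> slot 1
Insert 55: h=6 -> slot 6
Insert 19: h=5 -> slot 5
Insert 64: h=1, 1 probes -> slot 2

Table: [21, 15, 64, None, None, 19, 55]


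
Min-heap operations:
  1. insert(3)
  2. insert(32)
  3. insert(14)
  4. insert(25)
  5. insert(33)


insert(3) -> [3]
insert(32) -> [3, 32]
insert(14) -> [3, 32, 14]
insert(25) -> [3, 25, 14, 32]
insert(33) -> [3, 25, 14, 32, 33]

Final heap: [3, 25, 14, 32, 33]


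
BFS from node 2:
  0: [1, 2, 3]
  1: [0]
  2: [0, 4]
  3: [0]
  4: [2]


Visit 2, enqueue [0, 4]
Visit 0, enqueue [1, 3]
Visit 4, enqueue []
Visit 1, enqueue []
Visit 3, enqueue []

BFS order: [2, 0, 4, 1, 3]


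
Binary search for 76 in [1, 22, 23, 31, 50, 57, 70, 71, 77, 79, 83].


Step 1: lo=0, hi=10, mid=5, val=57
Step 2: lo=6, hi=10, mid=8, val=77
Step 3: lo=6, hi=7, mid=6, val=70
Step 4: lo=7, hi=7, mid=7, val=71

Not found


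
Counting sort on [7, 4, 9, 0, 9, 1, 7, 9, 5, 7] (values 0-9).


Input: [7, 4, 9, 0, 9, 1, 7, 9, 5, 7]
Counts: [1, 1, 0, 0, 1, 1, 0, 3, 0, 3]

Sorted: [0, 1, 4, 5, 7, 7, 7, 9, 9, 9]


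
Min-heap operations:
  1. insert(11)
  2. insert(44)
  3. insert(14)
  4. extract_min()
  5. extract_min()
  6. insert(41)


insert(11) -> [11]
insert(44) -> [11, 44]
insert(14) -> [11, 44, 14]
extract_min()->11, [14, 44]
extract_min()->14, [44]
insert(41) -> [41, 44]

Final heap: [41, 44]


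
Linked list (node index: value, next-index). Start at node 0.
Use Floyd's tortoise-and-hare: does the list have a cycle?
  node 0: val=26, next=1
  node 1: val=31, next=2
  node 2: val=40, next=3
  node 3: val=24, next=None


Floyd's tortoise (slow, +1) and hare (fast, +2):
  init: slow=0, fast=0
  step 1: slow=1, fast=2
  step 2: fast 2->3->None, no cycle

Cycle: no


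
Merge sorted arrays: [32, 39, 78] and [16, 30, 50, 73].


Take 16 from B
Take 30 from B
Take 32 from A
Take 39 from A
Take 50 from B
Take 73 from B

Merged: [16, 30, 32, 39, 50, 73, 78]


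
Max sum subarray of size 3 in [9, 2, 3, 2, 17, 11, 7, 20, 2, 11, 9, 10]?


[0:3]: 14
[1:4]: 7
[2:5]: 22
[3:6]: 30
[4:7]: 35
[5:8]: 38
[6:9]: 29
[7:10]: 33
[8:11]: 22
[9:12]: 30

Max: 38 at [5:8]


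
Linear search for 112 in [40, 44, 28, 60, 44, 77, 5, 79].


i=0: 40!=112
i=1: 44!=112
i=2: 28!=112
i=3: 60!=112
i=4: 44!=112
i=5: 77!=112
i=6: 5!=112
i=7: 79!=112

Not found, 8 comps


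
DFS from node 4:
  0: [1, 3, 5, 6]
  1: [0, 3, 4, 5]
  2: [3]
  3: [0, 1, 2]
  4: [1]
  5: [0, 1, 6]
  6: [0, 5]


Visit 4, push [1]
Visit 1, push [5, 3, 0]
Visit 0, push [6, 5, 3]
Visit 3, push [2]
Visit 2, push []
Visit 5, push [6]
Visit 6, push []

DFS order: [4, 1, 0, 3, 2, 5, 6]


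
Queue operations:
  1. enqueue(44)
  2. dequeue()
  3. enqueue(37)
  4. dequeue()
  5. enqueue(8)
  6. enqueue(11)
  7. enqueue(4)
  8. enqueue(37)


enqueue(44) -> [44]
dequeue()->44, []
enqueue(37) -> [37]
dequeue()->37, []
enqueue(8) -> [8]
enqueue(11) -> [8, 11]
enqueue(4) -> [8, 11, 4]
enqueue(37) -> [8, 11, 4, 37]

Final queue: [8, 11, 4, 37]


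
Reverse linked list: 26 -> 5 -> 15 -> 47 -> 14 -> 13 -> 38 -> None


Step 1: curr=26, set curr.next=prev(None) | reversed so far: 26
Step 2: curr=5, set curr.next=prev(26) | reversed so far: 5 -> 26
Step 3: curr=15, set curr.next=prev(5) | reversed so far: 15 -> 5 -> 26
Step 4: curr=47, set curr.next=prev(15) | reversed so far: 47 -> 15 -> 5 -> 26
Step 5: curr=14, set curr.next=prev(47) | reversed so far: 14 -> 47 -> 15 -> 5 -> 26
Step 6: curr=13, set curr.next=prev(14) | reversed so far: 13 -> 14 -> 47 -> 15 -> 5 -> 26
Step 7: curr=38, set curr.next=prev(13) | reversed so far: 38 -> 13 -> 14 -> 47 -> 15 -> 5 -> 26

38 -> 13 -> 14 -> 47 -> 15 -> 5 -> 26 -> None


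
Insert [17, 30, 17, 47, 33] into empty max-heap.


Insert 17: [17]
Insert 30: [30, 17]
Insert 17: [30, 17, 17]
Insert 47: [47, 30, 17, 17]
Insert 33: [47, 33, 17, 17, 30]

Final heap: [47, 33, 17, 17, 30]


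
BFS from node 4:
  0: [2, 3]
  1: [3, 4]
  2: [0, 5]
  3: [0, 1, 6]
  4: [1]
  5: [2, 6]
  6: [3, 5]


Visit 4, enqueue [1]
Visit 1, enqueue [3]
Visit 3, enqueue [0, 6]
Visit 0, enqueue [2]
Visit 6, enqueue [5]
Visit 2, enqueue []
Visit 5, enqueue []

BFS order: [4, 1, 3, 0, 6, 2, 5]


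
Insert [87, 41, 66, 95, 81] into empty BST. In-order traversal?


Insert 87: root
Insert 41: L from 87
Insert 66: L from 87 -> R from 41
Insert 95: R from 87
Insert 81: L from 87 -> R from 41 -> R from 66

In-order: [41, 66, 81, 87, 95]


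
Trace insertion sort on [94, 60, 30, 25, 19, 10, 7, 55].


Initial: [94, 60, 30, 25, 19, 10, 7, 55]
Insert 60: [60, 94, 30, 25, 19, 10, 7, 55]
Insert 30: [30, 60, 94, 25, 19, 10, 7, 55]
Insert 25: [25, 30, 60, 94, 19, 10, 7, 55]
Insert 19: [19, 25, 30, 60, 94, 10, 7, 55]
Insert 10: [10, 19, 25, 30, 60, 94, 7, 55]
Insert 7: [7, 10, 19, 25, 30, 60, 94, 55]
Insert 55: [7, 10, 19, 25, 30, 55, 60, 94]

Sorted: [7, 10, 19, 25, 30, 55, 60, 94]


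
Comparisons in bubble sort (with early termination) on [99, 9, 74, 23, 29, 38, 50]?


Algorithm: bubble sort (with early termination)
Input: [99, 9, 74, 23, 29, 38, 50]
Sorted: [9, 23, 29, 38, 50, 74, 99]

15


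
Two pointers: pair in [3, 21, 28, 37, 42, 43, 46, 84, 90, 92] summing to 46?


lo=0(3)+hi=9(92)=95
lo=0(3)+hi=8(90)=93
lo=0(3)+hi=7(84)=87
lo=0(3)+hi=6(46)=49
lo=0(3)+hi=5(43)=46

Yes: 3+43=46


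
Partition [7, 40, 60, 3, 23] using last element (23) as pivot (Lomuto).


Pivot: 23
  7 <= 23: advance i (no swap)
  3 <= 23: swap -> [7, 3, 60, 40, 23]
Place pivot at 2: [7, 3, 23, 40, 60]

Partitioned: [7, 3, 23, 40, 60]


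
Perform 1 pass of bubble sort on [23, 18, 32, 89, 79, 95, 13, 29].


Initial: [23, 18, 32, 89, 79, 95, 13, 29]
Pass 1: [18, 23, 32, 79, 89, 13, 29, 95] (4 swaps)

After 1 pass: [18, 23, 32, 79, 89, 13, 29, 95]


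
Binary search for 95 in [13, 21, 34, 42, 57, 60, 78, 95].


Step 1: lo=0, hi=7, mid=3, val=42
Step 2: lo=4, hi=7, mid=5, val=60
Step 3: lo=6, hi=7, mid=6, val=78
Step 4: lo=7, hi=7, mid=7, val=95

Found at index 7


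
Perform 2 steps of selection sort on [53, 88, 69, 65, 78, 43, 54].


Initial: [53, 88, 69, 65, 78, 43, 54]
Step 1: min=43 at 5
  Swap: [43, 88, 69, 65, 78, 53, 54]
Step 2: min=53 at 5
  Swap: [43, 53, 69, 65, 78, 88, 54]

After 2 steps: [43, 53, 69, 65, 78, 88, 54]


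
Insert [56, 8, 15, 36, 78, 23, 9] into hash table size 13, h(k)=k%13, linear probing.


Insert 56: h=4 -> slot 4
Insert 8: h=8 -> slot 8
Insert 15: h=2 -> slot 2
Insert 36: h=10 -> slot 10
Insert 78: h=0 -> slot 0
Insert 23: h=10, 1 probes -> slot 11
Insert 9: h=9 -> slot 9

Table: [78, None, 15, None, 56, None, None, None, 8, 9, 36, 23, None]


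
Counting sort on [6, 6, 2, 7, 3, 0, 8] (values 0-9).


Input: [6, 6, 2, 7, 3, 0, 8]
Counts: [1, 0, 1, 1, 0, 0, 2, 1, 1, 0]

Sorted: [0, 2, 3, 6, 6, 7, 8]


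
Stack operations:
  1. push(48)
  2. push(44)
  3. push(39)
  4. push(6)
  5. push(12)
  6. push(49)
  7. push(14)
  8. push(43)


push(48) -> [48]
push(44) -> [48, 44]
push(39) -> [48, 44, 39]
push(6) -> [48, 44, 39, 6]
push(12) -> [48, 44, 39, 6, 12]
push(49) -> [48, 44, 39, 6, 12, 49]
push(14) -> [48, 44, 39, 6, 12, 49, 14]
push(43) -> [48, 44, 39, 6, 12, 49, 14, 43]

Final stack: [48, 44, 39, 6, 12, 49, 14, 43]


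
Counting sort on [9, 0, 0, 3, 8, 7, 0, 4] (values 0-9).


Input: [9, 0, 0, 3, 8, 7, 0, 4]
Counts: [3, 0, 0, 1, 1, 0, 0, 1, 1, 1]

Sorted: [0, 0, 0, 3, 4, 7, 8, 9]


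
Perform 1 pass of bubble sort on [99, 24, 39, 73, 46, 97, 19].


Initial: [99, 24, 39, 73, 46, 97, 19]
Pass 1: [24, 39, 73, 46, 97, 19, 99] (6 swaps)

After 1 pass: [24, 39, 73, 46, 97, 19, 99]


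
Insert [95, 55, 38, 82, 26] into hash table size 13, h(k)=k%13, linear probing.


Insert 95: h=4 -> slot 4
Insert 55: h=3 -> slot 3
Insert 38: h=12 -> slot 12
Insert 82: h=4, 1 probes -> slot 5
Insert 26: h=0 -> slot 0

Table: [26, None, None, 55, 95, 82, None, None, None, None, None, None, 38]


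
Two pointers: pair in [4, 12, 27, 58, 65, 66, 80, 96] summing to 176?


lo=0(4)+hi=7(96)=100
lo=1(12)+hi=7(96)=108
lo=2(27)+hi=7(96)=123
lo=3(58)+hi=7(96)=154
lo=4(65)+hi=7(96)=161
lo=5(66)+hi=7(96)=162
lo=6(80)+hi=7(96)=176

Yes: 80+96=176


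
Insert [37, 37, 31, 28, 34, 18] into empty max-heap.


Insert 37: [37]
Insert 37: [37, 37]
Insert 31: [37, 37, 31]
Insert 28: [37, 37, 31, 28]
Insert 34: [37, 37, 31, 28, 34]
Insert 18: [37, 37, 31, 28, 34, 18]

Final heap: [37, 37, 31, 28, 34, 18]


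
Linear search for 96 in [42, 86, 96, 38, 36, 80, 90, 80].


i=0: 42!=96
i=1: 86!=96
i=2: 96==96 found!

Found at 2, 3 comps


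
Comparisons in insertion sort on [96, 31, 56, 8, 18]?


Algorithm: insertion sort
Input: [96, 31, 56, 8, 18]
Sorted: [8, 18, 31, 56, 96]

10


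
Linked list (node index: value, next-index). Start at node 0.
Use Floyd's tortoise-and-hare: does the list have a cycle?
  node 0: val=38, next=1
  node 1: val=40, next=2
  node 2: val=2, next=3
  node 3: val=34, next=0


Floyd's tortoise (slow, +1) and hare (fast, +2):
  init: slow=0, fast=0
  step 1: slow=1, fast=2
  step 2: slow=2, fast=0
  step 3: slow=3, fast=2
  step 4: slow=0, fast=0
  slow == fast at node 0: cycle detected

Cycle: yes


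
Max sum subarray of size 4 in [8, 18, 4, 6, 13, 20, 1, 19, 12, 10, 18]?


[0:4]: 36
[1:5]: 41
[2:6]: 43
[3:7]: 40
[4:8]: 53
[5:9]: 52
[6:10]: 42
[7:11]: 59

Max: 59 at [7:11]


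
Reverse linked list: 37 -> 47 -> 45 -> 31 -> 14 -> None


Step 1: curr=37, set curr.next=prev(None) | reversed so far: 37
Step 2: curr=47, set curr.next=prev(37) | reversed so far: 47 -> 37
Step 3: curr=45, set curr.next=prev(47) | reversed so far: 45 -> 47 -> 37
Step 4: curr=31, set curr.next=prev(45) | reversed so far: 31 -> 45 -> 47 -> 37
Step 5: curr=14, set curr.next=prev(31) | reversed so far: 14 -> 31 -> 45 -> 47 -> 37

14 -> 31 -> 45 -> 47 -> 37 -> None


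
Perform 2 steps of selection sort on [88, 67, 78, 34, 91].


Initial: [88, 67, 78, 34, 91]
Step 1: min=34 at 3
  Swap: [34, 67, 78, 88, 91]
Step 2: min=67 at 1
  Swap: [34, 67, 78, 88, 91]

After 2 steps: [34, 67, 78, 88, 91]


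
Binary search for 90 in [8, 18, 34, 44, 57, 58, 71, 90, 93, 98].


Step 1: lo=0, hi=9, mid=4, val=57
Step 2: lo=5, hi=9, mid=7, val=90

Found at index 7


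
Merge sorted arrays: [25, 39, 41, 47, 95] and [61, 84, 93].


Take 25 from A
Take 39 from A
Take 41 from A
Take 47 from A
Take 61 from B
Take 84 from B
Take 93 from B

Merged: [25, 39, 41, 47, 61, 84, 93, 95]


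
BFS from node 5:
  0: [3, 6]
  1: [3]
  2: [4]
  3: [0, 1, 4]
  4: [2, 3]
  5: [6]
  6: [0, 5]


Visit 5, enqueue [6]
Visit 6, enqueue [0]
Visit 0, enqueue [3]
Visit 3, enqueue [1, 4]
Visit 1, enqueue []
Visit 4, enqueue [2]
Visit 2, enqueue []

BFS order: [5, 6, 0, 3, 1, 4, 2]


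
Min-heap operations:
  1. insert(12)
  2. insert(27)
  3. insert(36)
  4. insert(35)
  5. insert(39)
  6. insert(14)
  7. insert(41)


insert(12) -> [12]
insert(27) -> [12, 27]
insert(36) -> [12, 27, 36]
insert(35) -> [12, 27, 36, 35]
insert(39) -> [12, 27, 36, 35, 39]
insert(14) -> [12, 27, 14, 35, 39, 36]
insert(41) -> [12, 27, 14, 35, 39, 36, 41]

Final heap: [12, 27, 14, 35, 39, 36, 41]


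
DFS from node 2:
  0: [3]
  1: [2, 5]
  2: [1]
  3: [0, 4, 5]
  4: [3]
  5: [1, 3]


Visit 2, push [1]
Visit 1, push [5]
Visit 5, push [3]
Visit 3, push [4, 0]
Visit 0, push []
Visit 4, push []

DFS order: [2, 1, 5, 3, 0, 4]


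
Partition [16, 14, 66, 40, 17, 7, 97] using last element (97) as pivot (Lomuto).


Pivot: 97
  16 <= 97: advance i (no swap)
  14 <= 97: advance i (no swap)
  66 <= 97: advance i (no swap)
  40 <= 97: advance i (no swap)
  17 <= 97: advance i (no swap)
  7 <= 97: advance i (no swap)
Place pivot at 6: [16, 14, 66, 40, 17, 7, 97]

Partitioned: [16, 14, 66, 40, 17, 7, 97]


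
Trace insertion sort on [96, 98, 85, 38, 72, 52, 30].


Initial: [96, 98, 85, 38, 72, 52, 30]
Insert 98: [96, 98, 85, 38, 72, 52, 30]
Insert 85: [85, 96, 98, 38, 72, 52, 30]
Insert 38: [38, 85, 96, 98, 72, 52, 30]
Insert 72: [38, 72, 85, 96, 98, 52, 30]
Insert 52: [38, 52, 72, 85, 96, 98, 30]
Insert 30: [30, 38, 52, 72, 85, 96, 98]

Sorted: [30, 38, 52, 72, 85, 96, 98]


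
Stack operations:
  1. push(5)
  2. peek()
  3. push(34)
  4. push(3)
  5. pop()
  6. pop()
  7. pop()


push(5) -> [5]
peek()->5
push(34) -> [5, 34]
push(3) -> [5, 34, 3]
pop()->3, [5, 34]
pop()->34, [5]
pop()->5, []

Final stack: []


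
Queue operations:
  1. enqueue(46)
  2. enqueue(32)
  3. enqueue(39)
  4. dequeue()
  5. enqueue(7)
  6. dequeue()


enqueue(46) -> [46]
enqueue(32) -> [46, 32]
enqueue(39) -> [46, 32, 39]
dequeue()->46, [32, 39]
enqueue(7) -> [32, 39, 7]
dequeue()->32, [39, 7]

Final queue: [39, 7]


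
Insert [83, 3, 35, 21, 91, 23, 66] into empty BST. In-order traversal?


Insert 83: root
Insert 3: L from 83
Insert 35: L from 83 -> R from 3
Insert 21: L from 83 -> R from 3 -> L from 35
Insert 91: R from 83
Insert 23: L from 83 -> R from 3 -> L from 35 -> R from 21
Insert 66: L from 83 -> R from 3 -> R from 35

In-order: [3, 21, 23, 35, 66, 83, 91]


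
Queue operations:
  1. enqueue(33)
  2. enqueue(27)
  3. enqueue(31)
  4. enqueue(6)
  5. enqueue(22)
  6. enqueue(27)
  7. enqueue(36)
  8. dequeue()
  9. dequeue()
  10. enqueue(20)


enqueue(33) -> [33]
enqueue(27) -> [33, 27]
enqueue(31) -> [33, 27, 31]
enqueue(6) -> [33, 27, 31, 6]
enqueue(22) -> [33, 27, 31, 6, 22]
enqueue(27) -> [33, 27, 31, 6, 22, 27]
enqueue(36) -> [33, 27, 31, 6, 22, 27, 36]
dequeue()->33, [27, 31, 6, 22, 27, 36]
dequeue()->27, [31, 6, 22, 27, 36]
enqueue(20) -> [31, 6, 22, 27, 36, 20]

Final queue: [31, 6, 22, 27, 36, 20]


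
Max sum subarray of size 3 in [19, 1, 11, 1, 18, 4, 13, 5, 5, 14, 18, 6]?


[0:3]: 31
[1:4]: 13
[2:5]: 30
[3:6]: 23
[4:7]: 35
[5:8]: 22
[6:9]: 23
[7:10]: 24
[8:11]: 37
[9:12]: 38

Max: 38 at [9:12]


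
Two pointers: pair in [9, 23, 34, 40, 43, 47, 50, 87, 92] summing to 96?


lo=0(9)+hi=8(92)=101
lo=0(9)+hi=7(87)=96

Yes: 9+87=96


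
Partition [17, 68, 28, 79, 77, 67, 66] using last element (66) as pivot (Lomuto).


Pivot: 66
  17 <= 66: advance i (no swap)
  28 <= 66: swap -> [17, 28, 68, 79, 77, 67, 66]
Place pivot at 2: [17, 28, 66, 79, 77, 67, 68]

Partitioned: [17, 28, 66, 79, 77, 67, 68]


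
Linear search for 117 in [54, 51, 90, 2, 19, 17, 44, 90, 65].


i=0: 54!=117
i=1: 51!=117
i=2: 90!=117
i=3: 2!=117
i=4: 19!=117
i=5: 17!=117
i=6: 44!=117
i=7: 90!=117
i=8: 65!=117

Not found, 9 comps


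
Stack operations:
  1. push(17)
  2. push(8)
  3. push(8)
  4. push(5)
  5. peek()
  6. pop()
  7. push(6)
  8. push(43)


push(17) -> [17]
push(8) -> [17, 8]
push(8) -> [17, 8, 8]
push(5) -> [17, 8, 8, 5]
peek()->5
pop()->5, [17, 8, 8]
push(6) -> [17, 8, 8, 6]
push(43) -> [17, 8, 8, 6, 43]

Final stack: [17, 8, 8, 6, 43]


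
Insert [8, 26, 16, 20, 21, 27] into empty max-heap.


Insert 8: [8]
Insert 26: [26, 8]
Insert 16: [26, 8, 16]
Insert 20: [26, 20, 16, 8]
Insert 21: [26, 21, 16, 8, 20]
Insert 27: [27, 21, 26, 8, 20, 16]

Final heap: [27, 21, 26, 8, 20, 16]


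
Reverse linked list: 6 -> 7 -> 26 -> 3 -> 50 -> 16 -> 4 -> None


Step 1: curr=6, set curr.next=prev(None) | reversed so far: 6
Step 2: curr=7, set curr.next=prev(6) | reversed so far: 7 -> 6
Step 3: curr=26, set curr.next=prev(7) | reversed so far: 26 -> 7 -> 6
Step 4: curr=3, set curr.next=prev(26) | reversed so far: 3 -> 26 -> 7 -> 6
Step 5: curr=50, set curr.next=prev(3) | reversed so far: 50 -> 3 -> 26 -> 7 -> 6
Step 6: curr=16, set curr.next=prev(50) | reversed so far: 16 -> 50 -> 3 -> 26 -> 7 -> 6
Step 7: curr=4, set curr.next=prev(16) | reversed so far: 4 -> 16 -> 50 -> 3 -> 26 -> 7 -> 6

4 -> 16 -> 50 -> 3 -> 26 -> 7 -> 6 -> None


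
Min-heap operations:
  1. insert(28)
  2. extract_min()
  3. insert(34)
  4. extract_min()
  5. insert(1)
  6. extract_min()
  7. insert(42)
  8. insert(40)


insert(28) -> [28]
extract_min()->28, []
insert(34) -> [34]
extract_min()->34, []
insert(1) -> [1]
extract_min()->1, []
insert(42) -> [42]
insert(40) -> [40, 42]

Final heap: [40, 42]


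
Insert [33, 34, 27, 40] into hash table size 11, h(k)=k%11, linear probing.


Insert 33: h=0 -> slot 0
Insert 34: h=1 -> slot 1
Insert 27: h=5 -> slot 5
Insert 40: h=7 -> slot 7

Table: [33, 34, None, None, None, 27, None, 40, None, None, None]


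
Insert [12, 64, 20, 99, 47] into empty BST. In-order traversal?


Insert 12: root
Insert 64: R from 12
Insert 20: R from 12 -> L from 64
Insert 99: R from 12 -> R from 64
Insert 47: R from 12 -> L from 64 -> R from 20

In-order: [12, 20, 47, 64, 99]


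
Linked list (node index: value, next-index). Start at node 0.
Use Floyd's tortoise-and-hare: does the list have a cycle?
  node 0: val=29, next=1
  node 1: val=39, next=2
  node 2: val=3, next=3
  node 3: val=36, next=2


Floyd's tortoise (slow, +1) and hare (fast, +2):
  init: slow=0, fast=0
  step 1: slow=1, fast=2
  step 2: slow=2, fast=2
  slow == fast at node 2: cycle detected

Cycle: yes


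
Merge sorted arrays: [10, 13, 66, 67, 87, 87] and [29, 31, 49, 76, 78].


Take 10 from A
Take 13 from A
Take 29 from B
Take 31 from B
Take 49 from B
Take 66 from A
Take 67 from A
Take 76 from B
Take 78 from B

Merged: [10, 13, 29, 31, 49, 66, 67, 76, 78, 87, 87]


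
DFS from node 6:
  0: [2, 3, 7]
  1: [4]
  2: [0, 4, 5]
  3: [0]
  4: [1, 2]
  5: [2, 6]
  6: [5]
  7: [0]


Visit 6, push [5]
Visit 5, push [2]
Visit 2, push [4, 0]
Visit 0, push [7, 3]
Visit 3, push []
Visit 7, push []
Visit 4, push [1]
Visit 1, push []

DFS order: [6, 5, 2, 0, 3, 7, 4, 1]


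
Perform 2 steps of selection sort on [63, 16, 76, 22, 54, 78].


Initial: [63, 16, 76, 22, 54, 78]
Step 1: min=16 at 1
  Swap: [16, 63, 76, 22, 54, 78]
Step 2: min=22 at 3
  Swap: [16, 22, 76, 63, 54, 78]

After 2 steps: [16, 22, 76, 63, 54, 78]


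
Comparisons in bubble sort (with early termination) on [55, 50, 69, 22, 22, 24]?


Algorithm: bubble sort (with early termination)
Input: [55, 50, 69, 22, 22, 24]
Sorted: [22, 22, 24, 50, 55, 69]

14


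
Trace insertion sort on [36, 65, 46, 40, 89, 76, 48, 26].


Initial: [36, 65, 46, 40, 89, 76, 48, 26]
Insert 65: [36, 65, 46, 40, 89, 76, 48, 26]
Insert 46: [36, 46, 65, 40, 89, 76, 48, 26]
Insert 40: [36, 40, 46, 65, 89, 76, 48, 26]
Insert 89: [36, 40, 46, 65, 89, 76, 48, 26]
Insert 76: [36, 40, 46, 65, 76, 89, 48, 26]
Insert 48: [36, 40, 46, 48, 65, 76, 89, 26]
Insert 26: [26, 36, 40, 46, 48, 65, 76, 89]

Sorted: [26, 36, 40, 46, 48, 65, 76, 89]


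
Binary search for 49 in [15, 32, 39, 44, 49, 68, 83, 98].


Step 1: lo=0, hi=7, mid=3, val=44
Step 2: lo=4, hi=7, mid=5, val=68
Step 3: lo=4, hi=4, mid=4, val=49

Found at index 4


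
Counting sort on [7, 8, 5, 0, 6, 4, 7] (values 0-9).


Input: [7, 8, 5, 0, 6, 4, 7]
Counts: [1, 0, 0, 0, 1, 1, 1, 2, 1, 0]

Sorted: [0, 4, 5, 6, 7, 7, 8]


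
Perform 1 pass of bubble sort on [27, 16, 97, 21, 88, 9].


Initial: [27, 16, 97, 21, 88, 9]
Pass 1: [16, 27, 21, 88, 9, 97] (4 swaps)

After 1 pass: [16, 27, 21, 88, 9, 97]


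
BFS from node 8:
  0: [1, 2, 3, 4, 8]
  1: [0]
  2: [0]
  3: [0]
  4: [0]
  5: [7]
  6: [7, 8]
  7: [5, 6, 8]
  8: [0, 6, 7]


Visit 8, enqueue [0, 6, 7]
Visit 0, enqueue [1, 2, 3, 4]
Visit 6, enqueue []
Visit 7, enqueue [5]
Visit 1, enqueue []
Visit 2, enqueue []
Visit 3, enqueue []
Visit 4, enqueue []
Visit 5, enqueue []

BFS order: [8, 0, 6, 7, 1, 2, 3, 4, 5]


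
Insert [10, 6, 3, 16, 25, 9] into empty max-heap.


Insert 10: [10]
Insert 6: [10, 6]
Insert 3: [10, 6, 3]
Insert 16: [16, 10, 3, 6]
Insert 25: [25, 16, 3, 6, 10]
Insert 9: [25, 16, 9, 6, 10, 3]

Final heap: [25, 16, 9, 6, 10, 3]


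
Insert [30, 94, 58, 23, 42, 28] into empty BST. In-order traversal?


Insert 30: root
Insert 94: R from 30
Insert 58: R from 30 -> L from 94
Insert 23: L from 30
Insert 42: R from 30 -> L from 94 -> L from 58
Insert 28: L from 30 -> R from 23

In-order: [23, 28, 30, 42, 58, 94]


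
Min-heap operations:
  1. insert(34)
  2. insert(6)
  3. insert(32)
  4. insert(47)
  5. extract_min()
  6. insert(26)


insert(34) -> [34]
insert(6) -> [6, 34]
insert(32) -> [6, 34, 32]
insert(47) -> [6, 34, 32, 47]
extract_min()->6, [32, 34, 47]
insert(26) -> [26, 32, 47, 34]

Final heap: [26, 32, 47, 34]


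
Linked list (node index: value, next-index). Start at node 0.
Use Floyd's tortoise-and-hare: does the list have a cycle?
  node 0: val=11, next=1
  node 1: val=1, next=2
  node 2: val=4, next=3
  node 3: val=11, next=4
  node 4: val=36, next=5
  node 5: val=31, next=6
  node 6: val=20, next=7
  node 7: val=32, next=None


Floyd's tortoise (slow, +1) and hare (fast, +2):
  init: slow=0, fast=0
  step 1: slow=1, fast=2
  step 2: slow=2, fast=4
  step 3: slow=3, fast=6
  step 4: fast 6->7->None, no cycle

Cycle: no


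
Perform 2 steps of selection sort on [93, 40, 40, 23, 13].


Initial: [93, 40, 40, 23, 13]
Step 1: min=13 at 4
  Swap: [13, 40, 40, 23, 93]
Step 2: min=23 at 3
  Swap: [13, 23, 40, 40, 93]

After 2 steps: [13, 23, 40, 40, 93]


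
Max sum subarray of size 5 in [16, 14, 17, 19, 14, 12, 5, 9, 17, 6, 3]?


[0:5]: 80
[1:6]: 76
[2:7]: 67
[3:8]: 59
[4:9]: 57
[5:10]: 49
[6:11]: 40

Max: 80 at [0:5]


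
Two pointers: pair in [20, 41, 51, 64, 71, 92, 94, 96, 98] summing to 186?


lo=0(20)+hi=8(98)=118
lo=1(41)+hi=8(98)=139
lo=2(51)+hi=8(98)=149
lo=3(64)+hi=8(98)=162
lo=4(71)+hi=8(98)=169
lo=5(92)+hi=8(98)=190
lo=5(92)+hi=7(96)=188
lo=5(92)+hi=6(94)=186

Yes: 92+94=186


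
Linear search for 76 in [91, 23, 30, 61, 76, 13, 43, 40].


i=0: 91!=76
i=1: 23!=76
i=2: 30!=76
i=3: 61!=76
i=4: 76==76 found!

Found at 4, 5 comps


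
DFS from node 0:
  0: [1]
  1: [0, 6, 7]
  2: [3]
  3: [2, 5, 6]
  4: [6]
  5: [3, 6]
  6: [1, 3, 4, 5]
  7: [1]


Visit 0, push [1]
Visit 1, push [7, 6]
Visit 6, push [5, 4, 3]
Visit 3, push [5, 2]
Visit 2, push []
Visit 5, push []
Visit 4, push []
Visit 7, push []

DFS order: [0, 1, 6, 3, 2, 5, 4, 7]


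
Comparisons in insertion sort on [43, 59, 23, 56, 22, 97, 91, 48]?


Algorithm: insertion sort
Input: [43, 59, 23, 56, 22, 97, 91, 48]
Sorted: [22, 23, 43, 48, 56, 59, 91, 97]

17


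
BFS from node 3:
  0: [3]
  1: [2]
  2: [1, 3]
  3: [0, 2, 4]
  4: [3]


Visit 3, enqueue [0, 2, 4]
Visit 0, enqueue []
Visit 2, enqueue [1]
Visit 4, enqueue []
Visit 1, enqueue []

BFS order: [3, 0, 2, 4, 1]


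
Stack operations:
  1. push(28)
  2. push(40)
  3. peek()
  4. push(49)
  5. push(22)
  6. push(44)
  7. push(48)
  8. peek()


push(28) -> [28]
push(40) -> [28, 40]
peek()->40
push(49) -> [28, 40, 49]
push(22) -> [28, 40, 49, 22]
push(44) -> [28, 40, 49, 22, 44]
push(48) -> [28, 40, 49, 22, 44, 48]
peek()->48

Final stack: [28, 40, 49, 22, 44, 48]
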